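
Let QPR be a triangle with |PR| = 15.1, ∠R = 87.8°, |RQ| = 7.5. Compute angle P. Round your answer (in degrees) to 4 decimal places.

By the law of cosines, |QP|² = |PR|² + |RQ|² − 2·|PR|·|RQ|·cos R = 275.57, so |QP| ≈ 16.6.
Law of cosines again: cos P = (|QP|² + |PR|² − |RQ|²)/(2·|QP|·|PR|) ≈ 0.89229, so ∠P ≈ 26.84°.

∠P ≈ 26.8380°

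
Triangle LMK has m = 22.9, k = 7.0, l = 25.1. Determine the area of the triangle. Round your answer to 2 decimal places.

Semiperimeter s = (25.1 + 22.9 + 7)/2 = 27.5.
Heron's formula: area = √(27.5·2.4·4.6·20.5) ≈ 78.891.

78.89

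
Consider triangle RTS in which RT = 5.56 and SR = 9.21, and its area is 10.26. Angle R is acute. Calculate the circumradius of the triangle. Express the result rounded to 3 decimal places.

From area = ½·SR·RT·sin R, we get sin R = 2·area/(SR·RT) ≈ 0.40072.
Taking the acute solution, ∠R ≈ 23.62°.
Law of cosines then gives TS ≈ 4.6803.
Circumradius = TS/(2 sin R) ≈ 5.8398.

5.840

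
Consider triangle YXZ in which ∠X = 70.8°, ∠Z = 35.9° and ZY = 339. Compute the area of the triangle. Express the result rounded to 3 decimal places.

area ≈ 34172.977

The third angle is ∠Y = 180° − ∠X − ∠Z = 73.30°.
Law of sines: XZ = ZY·sin Y/sin X ≈ 343.83.
Law of sines: YX = ZY·sin Z/sin X ≈ 210.49.
Area = ½·ZY·XZ·sin Z ≈ 34173.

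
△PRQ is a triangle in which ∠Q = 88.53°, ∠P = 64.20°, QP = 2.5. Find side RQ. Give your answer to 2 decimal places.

The third angle is ∠R = 180° − ∠Q − ∠P = 27.27°.
Law of sines: RQ = QP·sin P/sin R ≈ 4.9124.

4.91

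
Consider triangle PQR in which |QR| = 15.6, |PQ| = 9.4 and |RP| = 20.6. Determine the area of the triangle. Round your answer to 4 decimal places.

Semiperimeter s = (15.6 + 20.6 + 9.4)/2 = 22.8.
Heron's formula: area = √(22.8·7.2·2.2·13.4) ≈ 69.566.

69.5661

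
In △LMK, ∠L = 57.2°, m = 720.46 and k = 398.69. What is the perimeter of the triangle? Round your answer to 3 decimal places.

By the law of cosines, l² = m² + k² − 2·m·k·cos L = 3.6682e+05, so l ≈ 605.65.
Semiperimeter s = (605.65+720.46+398.69)/2 = 862.4.
Perimeter = 605.65 + 720.46 + 398.69 = 1724.8.

perimeter ≈ 1724.803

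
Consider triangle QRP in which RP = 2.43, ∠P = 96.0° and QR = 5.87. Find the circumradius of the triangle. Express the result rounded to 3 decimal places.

2.951

Law of sines: sin Q = RP·sin P/QR ≈ 0.41170.
Since QR ≥ RP, only the acute value applies: ∠Q ≈ 24.31°.
Then ∠R = 180° − ∠P − ∠Q ≈ 59.69°.
Law of sines gives PQ = QR·sin R/sin P ≈ 5.0954.
Circumradius = QR/(2 sin P) ≈ 2.9512.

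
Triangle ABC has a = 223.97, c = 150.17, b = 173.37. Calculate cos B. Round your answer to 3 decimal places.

cos B ≈ 0.634

By the law of cosines, cos B = (c² + a² − b²) / (2·c·a) ≈ 0.63413, so ∠B ≈ 50.64°.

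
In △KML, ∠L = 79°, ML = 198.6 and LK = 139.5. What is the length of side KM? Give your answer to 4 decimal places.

By the law of cosines, KM² = ML² + LK² − 2·ML·LK·cos L = 48330, so KM ≈ 219.84.

219.8399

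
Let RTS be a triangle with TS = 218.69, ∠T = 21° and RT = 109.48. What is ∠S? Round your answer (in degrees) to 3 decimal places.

18.615

By the law of cosines, SR² = RT² + TS² − 2·RT·TS·cos T = 15107, so SR ≈ 122.91.
Law of cosines again: cos S = (TS² + SR² − RT²)/(2·TS·SR) ≈ 0.94769, so ∠S ≈ 18.61°.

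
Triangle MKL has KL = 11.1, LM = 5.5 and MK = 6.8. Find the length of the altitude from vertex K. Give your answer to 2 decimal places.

h_K ≈ 5.31

Semiperimeter s = (11.1 + 5.5 + 6.8)/2 = 11.7.
Heron's formula: area = √(11.7·0.6·6.2·4.9) ≈ 14.604.
The altitude from K has length 2·area/LM ≈ 5.3104.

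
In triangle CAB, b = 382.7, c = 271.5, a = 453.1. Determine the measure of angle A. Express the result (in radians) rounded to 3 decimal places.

∠A ≈ 1.499 rad

By the law of cosines, cos A = (b² + c² − a²) / (2·b·c) ≈ 0.07157, so ∠A ≈ 1.499 rad.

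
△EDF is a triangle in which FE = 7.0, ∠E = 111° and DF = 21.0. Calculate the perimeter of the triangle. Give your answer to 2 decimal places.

perimeter ≈ 45.45

Law of sines: sin D = FE·sin E/DF ≈ 0.31119.
Since DF ≥ FE, only the acute value applies: ∠D ≈ 18.13°.
Then ∠F = 180° − ∠E − ∠D ≈ 50.87°.
Law of sines gives ED = DF·sin F/sin E ≈ 17.449.
Semiperimeter s = (21+7+17.449)/2 = 22.724.
Perimeter = 21 + 7 + 17.449 = 45.449.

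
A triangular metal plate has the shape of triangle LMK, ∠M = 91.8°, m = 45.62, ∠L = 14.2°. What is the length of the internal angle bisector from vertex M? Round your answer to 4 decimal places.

t_M ≈ 12.4152

The third angle is ∠K = 180° − ∠L − ∠M = 74.00°.
Law of sines: l = m·sin L/sin M ≈ 11.196.
Law of sines: k = m·sin K/sin M ≈ 43.874.
The bisector from M has length 2·k·l·cos(∠M/2)/(k+l) ≈ 12.415.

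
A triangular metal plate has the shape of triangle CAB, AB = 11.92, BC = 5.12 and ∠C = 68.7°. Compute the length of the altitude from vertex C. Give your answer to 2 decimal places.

Law of sines: sin A = BC·sin C/AB ≈ 0.40019.
Since AB ≥ BC, only the acute value applies: ∠A ≈ 23.59°.
Then ∠B = 180° − ∠C − ∠A ≈ 87.71°.
Law of sines gives CA = AB·sin B/sin C ≈ 12.784.
Area = ½·AB·BC·sin B ≈ 30.491.
The altitude from C has length 2·area/AB ≈ 5.1159.

h_C ≈ 5.12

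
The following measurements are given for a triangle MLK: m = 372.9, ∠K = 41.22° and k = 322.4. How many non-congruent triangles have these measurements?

m·sin K = 372.9·sin(41.22°) ≈ 245.7.
Since m sin K < k < m (245.7 < 322.4 < 372.9), two triangles exist.

2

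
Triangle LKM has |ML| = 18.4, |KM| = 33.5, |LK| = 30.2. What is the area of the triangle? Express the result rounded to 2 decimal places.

Semiperimeter s = (33.5 + 18.4 + 30.2)/2 = 41.05.
Heron's formula: area = √(41.05·7.55·22.65·10.85) ≈ 275.98.

area ≈ 275.98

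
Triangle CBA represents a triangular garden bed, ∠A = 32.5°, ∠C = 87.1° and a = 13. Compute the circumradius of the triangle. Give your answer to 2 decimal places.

The third angle is ∠B = 180° − ∠A − ∠C = 60.40°.
Law of sines: c = a·sin C/sin A ≈ 24.164.
Law of sines: b = a·sin B/sin A ≈ 21.037.
Circumradius = a/(2 sin A) ≈ 12.098.

12.10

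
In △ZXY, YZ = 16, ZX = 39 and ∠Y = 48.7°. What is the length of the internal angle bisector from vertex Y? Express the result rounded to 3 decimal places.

Law of sines: sin X = YZ·sin Y/ZX ≈ 0.30821.
Since ZX ≥ YZ, only the acute value applies: ∠X ≈ 17.95°.
Then ∠Z = 180° − ∠Y − ∠X ≈ 113.35°.
Law of sines gives XY = ZX·sin Z/sin Y ≈ 47.661.
The bisector from Y has length 2·XY·YZ·cos(∠Y/2)/(XY+YZ) ≈ 21.826.

t_Y ≈ 21.826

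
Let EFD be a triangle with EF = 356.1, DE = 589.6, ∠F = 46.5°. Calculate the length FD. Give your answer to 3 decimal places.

775.129

Law of sines: sin D = EF·sin F/DE ≈ 0.43810.
Since DE ≥ EF, only the acute value applies: ∠D ≈ 25.98°.
Then ∠E = 180° − ∠F − ∠D ≈ 107.52°.
Law of sines gives FD = DE·sin E/sin F ≈ 775.13.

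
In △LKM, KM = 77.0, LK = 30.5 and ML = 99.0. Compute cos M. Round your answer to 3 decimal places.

0.971

By the law of cosines, cos M = (KM² + ML² − LK²) / (2·KM·ML) ≈ 0.97073, so ∠M ≈ 13.90°.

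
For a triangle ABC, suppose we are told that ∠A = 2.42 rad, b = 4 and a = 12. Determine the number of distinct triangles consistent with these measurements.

1

b·sin A = 4·sin(2.42 rad) ≈ 2.642.
Since ∠A is not acute, a triangle exists only if a > b; here a > b, so there is exactly one triangle.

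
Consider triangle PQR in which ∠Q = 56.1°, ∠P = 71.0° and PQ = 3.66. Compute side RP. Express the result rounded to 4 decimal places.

3.8088

The third angle is ∠R = 180° − ∠P − ∠Q = 52.90°.
Law of sines: RP = PQ·sin Q/sin R ≈ 3.8088.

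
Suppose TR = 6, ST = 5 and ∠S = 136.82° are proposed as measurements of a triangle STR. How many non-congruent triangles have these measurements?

1

ST·sin S = 5·sin(136.82°) ≈ 3.421.
Since ∠S is not acute, a triangle exists only if TR > ST; here TR > ST, so there is exactly one triangle.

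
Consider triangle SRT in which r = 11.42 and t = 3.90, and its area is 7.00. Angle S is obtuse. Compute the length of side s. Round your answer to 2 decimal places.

15.17

From area = ½·r·t·sin S, we get sin S = 2·area/(r·t) ≈ 0.31434.
Taking the obtuse solution, ∠S ≈ 161.68°.
Law of cosines then gives s ≈ 15.172.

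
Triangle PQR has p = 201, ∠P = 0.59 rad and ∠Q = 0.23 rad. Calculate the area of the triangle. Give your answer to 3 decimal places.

6052.035

The third angle is ∠R = π − ∠P − ∠Q = 2.322 rad.
Law of sines: q = p·sin Q/sin P ≈ 82.363.
Law of sines: r = p·sin R/sin P ≈ 264.15.
Area = ½·p·q·sin R ≈ 6052.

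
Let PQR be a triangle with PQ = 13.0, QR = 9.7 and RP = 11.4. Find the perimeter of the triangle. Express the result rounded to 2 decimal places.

Perimeter = 9.7 + 11.4 + 13 = 34.1.

perimeter ≈ 34.10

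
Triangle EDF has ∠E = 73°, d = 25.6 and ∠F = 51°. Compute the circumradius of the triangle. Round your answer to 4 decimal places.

The third angle is ∠D = 180° − ∠F − ∠E = 56.00°.
Law of sines: e = d·sin E/sin D ≈ 29.53.
Law of sines: f = d·sin F/sin D ≈ 23.998.
Circumradius = d/(2 sin D) ≈ 15.44.

15.4396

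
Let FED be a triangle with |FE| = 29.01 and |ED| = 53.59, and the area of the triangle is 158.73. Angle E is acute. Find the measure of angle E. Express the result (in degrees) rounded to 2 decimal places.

From area = ½·|FE|·|ED|·sin E, we get sin E = 2·area/(|FE|·|ED|) ≈ 0.20420.
Taking the acute solution, ∠E ≈ 11.78°.

∠E ≈ 11.78°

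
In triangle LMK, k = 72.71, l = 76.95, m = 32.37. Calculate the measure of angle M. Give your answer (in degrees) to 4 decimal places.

∠M ≈ 24.7739°

By the law of cosines, cos M = (k² + l² − m²) / (2·k·l) ≈ 0.90797, so ∠M ≈ 24.77°.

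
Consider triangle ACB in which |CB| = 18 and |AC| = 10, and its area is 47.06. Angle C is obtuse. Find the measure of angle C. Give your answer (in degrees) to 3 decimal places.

From area = ½·|AC|·|CB|·sin C, we get sin C = 2·area/(|AC|·|CB|) ≈ 0.52289.
Taking the obtuse solution, ∠C ≈ 148.47°.

∠C ≈ 148.474°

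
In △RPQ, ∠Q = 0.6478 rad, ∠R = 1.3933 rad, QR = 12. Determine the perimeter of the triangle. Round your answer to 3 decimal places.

The third angle is ∠P = π − ∠Q − ∠R = 1.1005 rad.
Law of sines: PQ = QR·sin R/sin P ≈ 13.25.
Law of sines: RP = QR·sin Q/sin P ≈ 8.1231.
Semiperimeter s = (13.25+12+8.1231)/2 = 16.687.
Perimeter = 13.25 + 12 + 8.1231 = 33.373.

perimeter ≈ 33.373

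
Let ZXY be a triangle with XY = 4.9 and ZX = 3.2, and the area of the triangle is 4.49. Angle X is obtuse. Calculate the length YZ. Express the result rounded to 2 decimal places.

7.74

From area = ½·ZX·XY·sin X, we get sin X = 2·area/(ZX·XY) ≈ 0.57270.
Taking the obtuse solution, ∠X ≈ 145.06°.
Law of cosines then gives YZ ≈ 7.7432.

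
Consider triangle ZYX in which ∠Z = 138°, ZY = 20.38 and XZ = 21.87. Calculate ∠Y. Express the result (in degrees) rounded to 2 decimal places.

∠Y ≈ 21.78°

By the law of cosines, YX² = XZ² + ZY² − 2·XZ·ZY·cos Z = 1556.1, so YX ≈ 39.447.
Law of cosines again: cos Y = (ZY² + YX² − XZ²)/(2·ZY·YX) ≈ 0.92864, so ∠Y ≈ 21.78°.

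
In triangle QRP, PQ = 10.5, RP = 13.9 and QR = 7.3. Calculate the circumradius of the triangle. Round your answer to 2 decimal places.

By the law of cosines, cos Q = (PQ² + QR² − RP²) / (2·PQ·QR) ≈ -0.19354, so ∠Q ≈ 1.766 rad.
Circumradius = RP/(2 sin Q) ≈ 7.0839.

7.08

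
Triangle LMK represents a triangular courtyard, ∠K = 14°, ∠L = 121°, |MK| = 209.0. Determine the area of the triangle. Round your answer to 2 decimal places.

The third angle is ∠M = 180° − ∠K − ∠L = 45.00°.
Law of sines: |KL| = |MK|·sin M/sin L ≈ 172.41.
Law of sines: |LM| = |MK|·sin K/sin L ≈ 58.987.
Area = ½·|MK|·|KL|·sin K ≈ 4358.7.

4358.70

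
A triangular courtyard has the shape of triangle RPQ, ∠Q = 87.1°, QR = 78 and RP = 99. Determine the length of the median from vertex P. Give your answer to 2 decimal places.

Law of sines: sin P = QR·sin Q/RP ≈ 0.78687.
Since RP ≥ QR, only the acute value applies: ∠P ≈ 51.89°.
Then ∠R = 180° − ∠Q − ∠P ≈ 41.01°.
Law of sines gives PQ = RP·sin R/sin Q ≈ 65.041.
Median from P: ½√(2·RP² + 2·PQ² − QR²) ≈ 74.126.

m_P ≈ 74.13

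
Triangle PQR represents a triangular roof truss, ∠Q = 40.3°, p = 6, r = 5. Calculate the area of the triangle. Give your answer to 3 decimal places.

Area = ½·r·p·sin Q ≈ 9.7018.

area ≈ 9.702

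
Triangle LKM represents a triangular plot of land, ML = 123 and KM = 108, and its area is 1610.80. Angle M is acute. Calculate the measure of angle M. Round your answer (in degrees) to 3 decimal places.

∠M ≈ 14.035°

From area = ½·KM·ML·sin M, we get sin M = 2·area/(KM·ML) ≈ 0.24252.
Taking the acute solution, ∠M ≈ 14.04°.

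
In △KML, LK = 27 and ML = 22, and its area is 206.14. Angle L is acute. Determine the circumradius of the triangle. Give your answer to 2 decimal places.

From area = ½·ML·LK·sin L, we get sin L = 2·area/(ML·LK) ≈ 0.69407.
Taking the acute solution, ∠L ≈ 43.95°.
Law of cosines then gives KM ≈ 18.914.
Circumradius = KM/(2 sin L) ≈ 13.626.

R ≈ 13.63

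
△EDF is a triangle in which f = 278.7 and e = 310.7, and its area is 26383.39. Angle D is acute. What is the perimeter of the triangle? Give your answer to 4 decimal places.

perimeter ≈ 781.4758

From area = ½·f·e·sin D, we get sin D = 2·area/(f·e) ≈ 0.60937.
Taking the acute solution, ∠D ≈ 0.6553 rad.
Law of cosines then gives d ≈ 192.08.
Perimeter = 310.7 + 192.08 + 278.7 = 781.48.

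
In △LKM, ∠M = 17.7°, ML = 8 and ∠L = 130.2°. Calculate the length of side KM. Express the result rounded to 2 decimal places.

11.50

The third angle is ∠K = 180° − ∠M − ∠L = 32.10°.
Law of sines: KM = ML·sin L/sin K ≈ 11.499.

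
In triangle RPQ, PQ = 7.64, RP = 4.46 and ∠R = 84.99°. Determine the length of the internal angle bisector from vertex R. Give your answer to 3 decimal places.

Law of sines: sin Q = RP·sin R/PQ ≈ 0.58154.
Since PQ ≥ RP, only the acute value applies: ∠Q ≈ 35.56°.
Then ∠P = 180° − ∠R − ∠Q ≈ 59.45°.
Law of sines gives QR = PQ·sin P/sin R ≈ 6.6048.
The bisector from R has length 2·QR·RP·cos(∠R/2)/(QR+RP) ≈ 3.926.

3.926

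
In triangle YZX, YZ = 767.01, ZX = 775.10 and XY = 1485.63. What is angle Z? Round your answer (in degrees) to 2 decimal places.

By the law of cosines, cos Z = (YZ² + ZX² − XY²) / (2·YZ·ZX) ≈ -0.85618, so ∠Z ≈ 148.89°.

148.89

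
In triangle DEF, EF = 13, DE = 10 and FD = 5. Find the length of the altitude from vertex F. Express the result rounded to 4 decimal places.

Semiperimeter s = (13 + 5 + 10)/2 = 14.
Heron's formula: area = √(14·1·9·4) ≈ 22.45.
The altitude from F has length 2·area/DE ≈ 4.49.

h_F ≈ 4.4900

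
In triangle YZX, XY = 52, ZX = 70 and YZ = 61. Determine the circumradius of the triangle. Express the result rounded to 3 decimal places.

R ≈ 36.057

By the law of cosines, cos Y = (XY² + YZ² − ZX²) / (2·XY·YZ) ≈ 0.24038, so ∠Y ≈ 76.09°.
Circumradius = ZX/(2 sin Y) ≈ 36.057.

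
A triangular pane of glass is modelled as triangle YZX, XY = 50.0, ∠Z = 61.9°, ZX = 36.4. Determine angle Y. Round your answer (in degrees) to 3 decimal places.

Law of sines: sin Y = ZX·sin Z/XY ≈ 0.64219.
Since XY ≥ ZX, only the acute value applies: ∠Y ≈ 39.96°.
Then ∠X = 180° − ∠Z − ∠Y ≈ 78.14°.

∠Y ≈ 39.955°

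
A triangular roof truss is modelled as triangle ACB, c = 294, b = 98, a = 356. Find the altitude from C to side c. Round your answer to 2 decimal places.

Semiperimeter s = (356 + 294 + 98)/2 = 374.
Heron's formula: area = √(374·18·80·276) ≈ 12192.
The altitude from C has length 2·area/c ≈ 82.938.

82.94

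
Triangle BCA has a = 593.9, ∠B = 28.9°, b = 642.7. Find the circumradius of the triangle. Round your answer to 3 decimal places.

664.932

Law of sines: sin A = a·sin B/b ≈ 0.44659.
Since b ≥ a, only the acute value applies: ∠A ≈ 26.52°.
Then ∠C = 180° − ∠B − ∠A ≈ 124.58°.
Law of sines gives c = b·sin C/sin B ≈ 1095.
Circumradius = b/(2 sin B) ≈ 664.93.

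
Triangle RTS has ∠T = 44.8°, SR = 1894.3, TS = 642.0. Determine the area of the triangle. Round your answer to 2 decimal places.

Law of sines: sin R = TS·sin T/SR ≈ 0.23881.
Since SR ≥ TS, only the acute value applies: ∠R ≈ 13.82°.
Then ∠S = 180° − ∠T − ∠R ≈ 121.38°.
Law of sines gives RT = SR·sin S/sin T ≈ 2295.
Area = ½·SR·TS·sin S ≈ 5.1911e+05.

519108.64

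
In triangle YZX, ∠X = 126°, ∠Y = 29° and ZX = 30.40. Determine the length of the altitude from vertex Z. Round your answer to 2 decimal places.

h_Z ≈ 24.59

The third angle is ∠Z = 180° − ∠X − ∠Y = 25.00°.
Law of sines: XY = ZX·sin Z/sin Y ≈ 26.5.
Law of sines: YZ = ZX·sin X/sin Y ≈ 50.729.
Area = ½·ZX·XY·sin X ≈ 325.88.
The altitude from Z has length 2·area/XY ≈ 24.594.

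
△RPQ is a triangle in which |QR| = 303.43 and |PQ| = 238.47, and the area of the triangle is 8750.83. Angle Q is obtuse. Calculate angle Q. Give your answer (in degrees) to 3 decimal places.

∠Q ≈ 166.003°

From area = ½·|PQ|·|QR|·sin Q, we get sin Q = 2·area/(|PQ|·|QR|) ≈ 0.24187.
Taking the obtuse solution, ∠Q ≈ 166.00°.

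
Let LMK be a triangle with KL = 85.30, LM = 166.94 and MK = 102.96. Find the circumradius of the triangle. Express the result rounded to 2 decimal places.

By the law of cosines, cos L = (KL² + LM² − MK²) / (2·KL·LM) ≈ 0.86181, so ∠L ≈ 30.48°.
Circumradius = MK/(2 sin L) ≈ 101.49.

101.49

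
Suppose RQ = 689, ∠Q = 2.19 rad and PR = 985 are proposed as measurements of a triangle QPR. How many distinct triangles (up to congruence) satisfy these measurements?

1

RQ·sin Q = 689·sin(2.19 rad) ≈ 561.1.
Since ∠Q is not acute, a triangle exists only if PR > RQ; here PR > RQ, so there is exactly one triangle.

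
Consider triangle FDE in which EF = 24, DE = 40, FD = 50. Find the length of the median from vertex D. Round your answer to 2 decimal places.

43.66

Median from D: ½√(2·FD² + 2·DE² − EF²) ≈ 43.658.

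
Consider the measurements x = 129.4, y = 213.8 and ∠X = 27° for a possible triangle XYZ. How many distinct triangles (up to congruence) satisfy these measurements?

2

y·sin X = 213.8·sin(27°) ≈ 97.06.
Since y sin X < x < y (97.06 < 129.4 < 213.8), two triangles exist.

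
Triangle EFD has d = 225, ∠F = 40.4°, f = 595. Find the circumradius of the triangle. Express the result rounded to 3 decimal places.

Law of sines: sin D = d·sin F/f ≈ 0.24509.
Since f ≥ d, only the acute value applies: ∠D ≈ 14.19°.
Then ∠E = 180° − ∠F − ∠D ≈ 125.41°.
Law of sines gives e = f·sin E/sin F ≈ 748.2.
Circumradius = f/(2 sin F) ≈ 459.02.

459.020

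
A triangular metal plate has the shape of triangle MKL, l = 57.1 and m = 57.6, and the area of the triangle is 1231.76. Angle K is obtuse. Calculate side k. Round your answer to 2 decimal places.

From area = ½·l·m·sin K, we get sin K = 2·area/(l·m) ≈ 0.74903.
Taking the obtuse solution, ∠K ≈ 131.49°.
Law of cosines then gives k ≈ 104.58.

104.58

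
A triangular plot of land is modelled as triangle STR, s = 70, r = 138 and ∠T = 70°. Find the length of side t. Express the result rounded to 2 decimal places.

131.67

By the law of cosines, t² = r² + s² − 2·r·s·cos T = 17336, so t ≈ 131.67.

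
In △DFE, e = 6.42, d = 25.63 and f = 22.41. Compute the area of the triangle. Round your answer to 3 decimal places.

Semiperimeter s = (25.63 + 22.41 + 6.42)/2 = 27.23.
Heron's formula: area = √(27.23·1.6·4.82·20.81) ≈ 66.106.

area ≈ 66.106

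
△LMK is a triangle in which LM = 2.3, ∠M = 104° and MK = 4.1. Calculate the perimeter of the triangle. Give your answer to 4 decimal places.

By the law of cosines, KL² = LM² + MK² − 2·LM·MK·cos M = 26.663, so KL ≈ 5.1636.
Semiperimeter s = (4.1+5.1636+2.3)/2 = 5.7818.
Perimeter = 4.1 + 5.1636 + 2.3 = 11.564.

11.5636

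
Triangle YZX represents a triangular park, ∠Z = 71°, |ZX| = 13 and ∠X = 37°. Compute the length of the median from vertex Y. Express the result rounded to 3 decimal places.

The third angle is ∠Y = 180° − ∠Z − ∠X = 72.00°.
Law of sines: |XY| = |ZX|·sin Z/sin Y ≈ 12.924.
Law of sines: |YZ| = |ZX|·sin X/sin Y ≈ 8.2262.
Median from Y: ½√(2·|XY|² + 2·|YZ|² − |ZX|²) ≈ 8.6663.

8.666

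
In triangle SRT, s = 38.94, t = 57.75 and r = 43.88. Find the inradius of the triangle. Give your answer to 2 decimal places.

12.15

Semiperimeter p = (38.94 + 43.88 + 57.75)/2 = 70.285.
Heron's formula: area = √(70.285·31.345·26.405·12.535) ≈ 853.93.
Inradius = area/p = 853.93/70.285 ≈ 12.149.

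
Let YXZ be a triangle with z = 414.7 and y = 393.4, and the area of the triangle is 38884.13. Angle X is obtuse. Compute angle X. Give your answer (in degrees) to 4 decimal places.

151.5307

From area = ½·z·y·sin X, we get sin X = 2·area/(z·y) ≈ 0.47669.
Taking the obtuse solution, ∠X ≈ 151.53°.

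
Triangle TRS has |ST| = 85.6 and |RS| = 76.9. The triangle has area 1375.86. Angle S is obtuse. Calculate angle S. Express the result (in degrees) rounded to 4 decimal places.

155.2899

From area = ½·|RS|·|ST|·sin S, we get sin S = 2·area/(|RS|·|ST|) ≈ 0.41803.
Taking the obtuse solution, ∠S ≈ 155.29°.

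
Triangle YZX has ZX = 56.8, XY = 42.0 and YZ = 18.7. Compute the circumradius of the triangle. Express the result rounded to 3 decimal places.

By the law of cosines, cos Y = (XY² + YZ² − ZX²) / (2·XY·YZ) ≈ -0.70827, so ∠Y ≈ 135.09°.
Circumradius = ZX/(2 sin Y) ≈ 40.23.

R ≈ 40.230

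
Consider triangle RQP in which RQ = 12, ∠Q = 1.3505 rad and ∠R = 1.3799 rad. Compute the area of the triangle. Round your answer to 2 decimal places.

The third angle is ∠P = π − ∠R − ∠Q = 0.4112 rad.
Law of sines: QP = RQ·sin R/sin P ≈ 29.477.
Law of sines: PR = RQ·sin Q/sin P ≈ 29.297.
Area = ½·RQ·QP·sin Q ≈ 172.59.

area ≈ 172.59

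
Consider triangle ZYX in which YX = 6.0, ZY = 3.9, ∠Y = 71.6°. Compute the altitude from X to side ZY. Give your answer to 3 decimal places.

5.693

By the law of cosines, XZ² = ZY² + YX² − 2·ZY·YX·cos Y = 36.438, so XZ ≈ 6.0364.
Area = ½·ZY·YX·sin Y ≈ 11.102.
The altitude from X has length 2·area/ZY ≈ 5.6933.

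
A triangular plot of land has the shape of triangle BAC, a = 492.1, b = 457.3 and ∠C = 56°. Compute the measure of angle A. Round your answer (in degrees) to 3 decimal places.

65.944

By the law of cosines, c² = b² + a² − 2·b·a·cos C = 1.9961e+05, so c ≈ 446.77.
Law of cosines again: cos A = (c² + b² − a²)/(2·c·b) ≈ 0.40764, so ∠A ≈ 65.94°.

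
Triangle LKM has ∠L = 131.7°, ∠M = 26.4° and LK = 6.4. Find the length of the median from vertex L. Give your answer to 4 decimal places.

m_L ≈ 2.4530

The third angle is ∠K = 180° − ∠M − ∠L = 21.90°.
Law of sines: KM = LK·sin L/sin M ≈ 10.747.
Law of sines: ML = LK·sin K/sin M ≈ 5.3687.
Median from L: ½√(2·ML² + 2·LK² − KM²) ≈ 2.453.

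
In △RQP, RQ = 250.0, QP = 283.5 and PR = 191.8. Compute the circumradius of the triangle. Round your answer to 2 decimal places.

By the law of cosines, cos R = (PR² + RQ² − QP²) / (2·PR·RQ) ≈ 0.19724, so ∠R ≈ 1.372 rad.
Circumradius = QP/(2 sin R) ≈ 144.59.

144.59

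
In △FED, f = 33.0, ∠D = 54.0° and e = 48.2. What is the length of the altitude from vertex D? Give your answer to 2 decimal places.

h_D ≈ 32.77

By the law of cosines, d² = f² + e² − 2·f·e·cos D = 1542.4, so d ≈ 39.273.
Area = ½·f·e·sin D ≈ 643.41.
The altitude from D has length 2·area/d ≈ 32.766.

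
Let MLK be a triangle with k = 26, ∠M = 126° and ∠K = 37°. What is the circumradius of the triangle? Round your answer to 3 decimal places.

The third angle is ∠L = 180° − ∠K − ∠M = 17.00°.
Law of sines: m = k·sin M/sin K ≈ 34.952.
Law of sines: l = k·sin L/sin K ≈ 12.631.
Circumradius = k/(2 sin K) ≈ 21.601.

R ≈ 21.601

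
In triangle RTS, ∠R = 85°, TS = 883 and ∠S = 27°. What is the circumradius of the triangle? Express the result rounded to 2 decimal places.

443.19

The third angle is ∠T = 180° − ∠S − ∠R = 68.00°.
Law of sines: SR = TS·sin T/sin R ≈ 821.83.
Law of sines: RT = TS·sin S/sin R ≈ 402.4.
Circumradius = TS/(2 sin R) ≈ 443.19.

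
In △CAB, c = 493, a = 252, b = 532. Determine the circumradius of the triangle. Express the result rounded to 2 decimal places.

R ≈ 267.20

By the law of cosines, cos C = (a² + b² − c²) / (2·a·b) ≈ 0.38593, so ∠C ≈ 67.30°.
Circumradius = c/(2 sin C) ≈ 267.2.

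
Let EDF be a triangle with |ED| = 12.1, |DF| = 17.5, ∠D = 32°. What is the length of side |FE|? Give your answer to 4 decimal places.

By the law of cosines, |FE|² = |ED|² + |DF|² − 2·|ED|·|DF|·cos D = 93.512, so |FE| ≈ 9.6701.

9.6701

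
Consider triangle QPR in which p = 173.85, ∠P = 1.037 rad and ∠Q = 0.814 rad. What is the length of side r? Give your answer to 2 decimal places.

The third angle is ∠R = π − ∠Q − ∠P = 1.291 rad.
Law of sines: r = p·sin R/sin P ≈ 194.07.

194.07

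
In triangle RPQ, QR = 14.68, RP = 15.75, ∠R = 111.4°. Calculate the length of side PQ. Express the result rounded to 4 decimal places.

25.1454

By the law of cosines, PQ² = QR² + RP² − 2·QR·RP·cos R = 632.29, so PQ ≈ 25.145.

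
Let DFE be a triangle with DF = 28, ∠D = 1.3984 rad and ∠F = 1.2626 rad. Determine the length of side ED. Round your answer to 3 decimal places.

The third angle is ∠E = π − ∠D − ∠F = 0.4806 rad.
Law of sines: ED = DF·sin F/sin E ≈ 57.712.

57.712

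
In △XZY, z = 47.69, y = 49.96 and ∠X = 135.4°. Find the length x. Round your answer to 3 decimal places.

By the law of cosines, x² = z² + y² − 2·z·y·cos X = 8163.3, so x ≈ 90.351.

90.351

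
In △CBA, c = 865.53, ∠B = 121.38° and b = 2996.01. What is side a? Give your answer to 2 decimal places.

Law of sines: sin C = c·sin B/b ≈ 0.24664.
Since b ≥ c, only the acute value applies: ∠C ≈ 14.28°.
Then ∠A = 180° − ∠B − ∠C ≈ 44.34°.
Law of sines gives a = b·sin A/sin B ≈ 2452.8.

2452.76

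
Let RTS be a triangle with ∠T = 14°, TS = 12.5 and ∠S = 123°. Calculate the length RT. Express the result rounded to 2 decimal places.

15.37

The third angle is ∠R = 180° − ∠T − ∠S = 43.00°.
Law of sines: RT = TS·sin S/sin R ≈ 15.372.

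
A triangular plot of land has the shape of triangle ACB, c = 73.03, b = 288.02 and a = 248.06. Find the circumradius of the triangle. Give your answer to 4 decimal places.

160.7244

By the law of cosines, cos A = (c² + b² − a²) / (2·c·b) ≈ 0.63599, so ∠A ≈ 50.51°.
Circumradius = a/(2 sin A) ≈ 160.72.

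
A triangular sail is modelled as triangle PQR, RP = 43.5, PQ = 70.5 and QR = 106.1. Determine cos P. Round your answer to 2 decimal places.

cos P ≈ -0.72

By the law of cosines, cos P = (RP² + PQ² − QR²) / (2·RP·PQ) ≈ -0.71651, so ∠P ≈ 135.77°.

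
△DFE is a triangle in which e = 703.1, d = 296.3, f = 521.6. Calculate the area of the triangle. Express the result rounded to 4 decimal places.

area ≈ 69577.0800

Semiperimeter s = (296.3 + 521.6 + 703.1)/2 = 760.5.
Heron's formula: area = √(760.5·464.2·238.9·57.4) ≈ 69577.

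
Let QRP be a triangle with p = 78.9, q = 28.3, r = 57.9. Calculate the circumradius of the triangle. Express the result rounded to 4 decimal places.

50.9177

By the law of cosines, cos Q = (r² + p² − q²) / (2·r·p) ≈ 0.96061, so ∠Q ≈ 16.13°.
Circumradius = q/(2 sin Q) ≈ 50.918.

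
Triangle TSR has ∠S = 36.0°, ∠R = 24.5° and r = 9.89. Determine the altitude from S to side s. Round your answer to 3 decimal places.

The third angle is ∠T = 180° − ∠S − ∠R = 119.50°.
Law of sines: t = r·sin T/sin R ≈ 20.757.
Law of sines: s = r·sin S/sin R ≈ 14.018.
Area = ½·r·t·sin S ≈ 60.332.
The altitude from S has length 2·area/s ≈ 8.6078.

h_S ≈ 8.608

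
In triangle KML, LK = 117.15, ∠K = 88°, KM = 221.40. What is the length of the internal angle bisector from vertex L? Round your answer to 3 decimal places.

By the law of cosines, ML² = LK² + KM² − 2·LK·KM·cos K = 60932, so ML ≈ 246.84.
Law of cosines again: cos L = (ML² + LK² − KM²)/(2·ML·LK) ≈ 0.44329, so ∠L ≈ 63.69°.
The bisector from L has length 2·ML·LK·cos(∠L/2)/(ML+LK) ≈ 134.98.

t_L ≈ 134.978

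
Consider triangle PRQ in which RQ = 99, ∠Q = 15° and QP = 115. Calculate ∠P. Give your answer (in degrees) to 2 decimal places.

∠P ≈ 52.91°

By the law of cosines, PR² = RQ² + QP² − 2·RQ·QP·cos Q = 1031.9, so PR ≈ 32.123.
Law of cosines again: cos P = (QP² + PR² − RQ²)/(2·QP·PR) ≈ 0.60310, so ∠P ≈ 52.91°.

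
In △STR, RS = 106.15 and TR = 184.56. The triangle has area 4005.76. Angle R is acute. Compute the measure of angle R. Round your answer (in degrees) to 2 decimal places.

∠R ≈ 24.14°

From area = ½·TR·RS·sin R, we get sin R = 2·area/(TR·RS) ≈ 0.40894.
Taking the acute solution, ∠R ≈ 24.14°.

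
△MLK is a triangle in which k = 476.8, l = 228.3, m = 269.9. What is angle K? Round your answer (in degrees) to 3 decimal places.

By the law of cosines, cos K = (m² + l² − k²) / (2·m·l) ≈ -0.83069, so ∠K ≈ 146.17°.

146.170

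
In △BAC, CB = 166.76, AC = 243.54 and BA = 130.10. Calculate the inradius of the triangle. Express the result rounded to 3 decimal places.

37.814

Semiperimeter s = (243.54 + 166.76 + 130.1)/2 = 270.2.
Heron's formula: area = √(270.2·26.66·103.44·140.1) ≈ 10217.
Inradius = area/s = 10217/270.2 ≈ 37.814.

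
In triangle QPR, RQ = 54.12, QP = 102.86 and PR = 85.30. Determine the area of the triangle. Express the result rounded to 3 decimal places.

2306.312

Semiperimeter s = (85.3 + 54.12 + 102.86)/2 = 121.14.
Heron's formula: area = √(121.14·35.84·67.02·18.28) ≈ 2306.3.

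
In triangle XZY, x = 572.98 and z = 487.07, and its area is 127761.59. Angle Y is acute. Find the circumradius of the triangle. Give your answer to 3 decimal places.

From area = ½·x·z·sin Y, we get sin Y = 2·area/(x·z) ≈ 0.91559.
Taking the acute solution, ∠Y ≈ 66.29°.
Law of cosines then gives y ≈ 584.03.
Circumradius = y/(2 sin Y) ≈ 318.94.

318.939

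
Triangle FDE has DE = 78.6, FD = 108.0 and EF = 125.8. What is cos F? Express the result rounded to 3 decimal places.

By the law of cosines, cos F = (EF² + FD² − DE²) / (2·EF·FD) ≈ 0.78430, so ∠F ≈ 38.34°.

cos F ≈ 0.784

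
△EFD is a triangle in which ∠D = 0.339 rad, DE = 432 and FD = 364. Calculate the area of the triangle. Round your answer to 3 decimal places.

area ≈ 26145.953

Area = ½·FD·DE·sin D ≈ 26146.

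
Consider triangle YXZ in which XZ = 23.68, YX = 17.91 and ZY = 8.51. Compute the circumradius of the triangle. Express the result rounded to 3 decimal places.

By the law of cosines, cos Y = (ZY² + YX² − XZ²) / (2·ZY·YX) ≈ -0.54967, so ∠Y ≈ 123.34°.
Circumradius = XZ/(2 sin Y) ≈ 14.173.

R ≈ 14.173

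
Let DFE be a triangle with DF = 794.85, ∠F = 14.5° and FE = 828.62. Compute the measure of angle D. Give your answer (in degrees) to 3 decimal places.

By the law of cosines, ED² = DF² + FE² − 2·DF·FE·cos F = 43098, so ED ≈ 207.6.
Law of cosines again: cos D = (ED² + DF² − FE²)/(2·ED·DF) ≈ -0.03553, so ∠D ≈ 92.04°.

92.036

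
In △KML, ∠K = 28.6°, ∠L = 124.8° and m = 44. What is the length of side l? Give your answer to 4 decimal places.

80.6920

The third angle is ∠M = 180° − ∠L − ∠K = 26.60°.
Law of sines: l = m·sin L/sin M ≈ 80.692.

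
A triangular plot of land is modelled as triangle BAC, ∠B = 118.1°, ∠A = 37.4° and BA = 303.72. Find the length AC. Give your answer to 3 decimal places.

The third angle is ∠C = 180° − ∠B − ∠A = 24.50°.
Law of sines: AC = BA·sin B/sin C ≈ 646.07.

646.067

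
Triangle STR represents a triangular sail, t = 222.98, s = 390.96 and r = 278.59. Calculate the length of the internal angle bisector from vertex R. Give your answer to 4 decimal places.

By the law of cosines, cos R = (s² + t² − r²) / (2·s·t) ≈ 0.71669, so ∠R ≈ 44.22°.
The bisector from R has length 2·s·t·cos(∠R/2)/(s+t) ≈ 263.11.

263.1078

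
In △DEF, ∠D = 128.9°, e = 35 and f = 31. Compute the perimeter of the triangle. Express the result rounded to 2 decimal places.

By the law of cosines, d² = e² + f² − 2·e·f·cos D = 3548.7, so d ≈ 59.571.
Semiperimeter s = (59.571+35+31)/2 = 62.785.
Perimeter = 59.571 + 35 + 31 = 125.57.

125.57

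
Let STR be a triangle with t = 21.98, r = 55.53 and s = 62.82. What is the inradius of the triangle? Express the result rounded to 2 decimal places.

8.59

Semiperimeter p = (62.82 + 21.98 + 55.53)/2 = 70.165.
Heron's formula: area = √(70.165·7.345·48.185·14.635) ≈ 602.85.
Inradius = area/p = 602.85/70.165 ≈ 8.5919.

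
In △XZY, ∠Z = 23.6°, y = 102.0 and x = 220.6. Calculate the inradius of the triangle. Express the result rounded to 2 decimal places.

19.75

By the law of cosines, z² = y² + x² − 2·y·x·cos Z = 17830, so z ≈ 133.53.
Area = ½·y·x·sin Z ≈ 4504.2.
Semiperimeter s = (220.6+133.53+102)/2 = 228.06.
Inradius = area/s = 4504.2/228.06 ≈ 19.75.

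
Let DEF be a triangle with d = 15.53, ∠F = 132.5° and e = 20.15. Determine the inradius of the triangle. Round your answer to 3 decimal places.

By the law of cosines, f² = d² + e² − 2·d·e·cos F = 1070, so f ≈ 32.711.
Area = ½·d·e·sin F ≈ 115.36.
Semiperimeter s = (15.53+20.15+32.711)/2 = 34.196.
Inradius = area/s = 115.36/34.196 ≈ 3.3735.

3.373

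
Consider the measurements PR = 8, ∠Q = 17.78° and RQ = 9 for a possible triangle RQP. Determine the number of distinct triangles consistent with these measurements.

2

RQ·sin Q = 9·sin(17.78°) ≈ 2.748.
Since RQ sin Q < PR < RQ (2.748 < 8 < 9), two triangles exist.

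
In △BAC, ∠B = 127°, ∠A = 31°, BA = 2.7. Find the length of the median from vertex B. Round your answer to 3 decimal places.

The third angle is ∠C = 180° − ∠B − ∠A = 22.00°.
Law of sines: AC = BA·sin B/sin C ≈ 5.7562.
Law of sines: CB = BA·sin A/sin C ≈ 3.7122.
Median from B: ½√(2·CB² + 2·BA² − AC²) ≈ 1.5005.

m_B ≈ 1.501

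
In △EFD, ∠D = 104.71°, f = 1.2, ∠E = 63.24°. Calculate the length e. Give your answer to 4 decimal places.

The third angle is ∠F = 180° − ∠D − ∠E = 12.05°.
Law of sines: e = f·sin E/sin F ≈ 5.1325.

5.1325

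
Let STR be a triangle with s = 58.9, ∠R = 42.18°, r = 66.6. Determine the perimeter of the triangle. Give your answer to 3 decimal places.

Law of sines: sin S = s·sin R/r ≈ 0.59383.
Since r ≥ s, only the acute value applies: ∠S ≈ 36.43°.
Then ∠T = 180° − ∠R − ∠S ≈ 101.39°.
Law of sines gives t = r·sin T/sin R ≈ 97.233.
Semiperimeter p = (58.9+97.233+66.6)/2 = 111.37.
Perimeter = 58.9 + 97.233 + 66.6 = 222.73.

perimeter ≈ 222.733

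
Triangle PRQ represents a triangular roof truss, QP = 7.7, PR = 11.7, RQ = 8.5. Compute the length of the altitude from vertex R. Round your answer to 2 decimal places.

h_R ≈ 8.49

Semiperimeter s = (8.5 + 7.7 + 11.7)/2 = 13.95.
Heron's formula: area = √(13.95·5.45·6.25·2.25) ≈ 32.698.
The altitude from R has length 2·area/QP ≈ 8.4929.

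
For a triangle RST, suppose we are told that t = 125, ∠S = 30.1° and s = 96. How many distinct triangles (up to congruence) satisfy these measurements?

t·sin S = 125·sin(30.1°) ≈ 62.69.
Since t sin S < s < t (62.69 < 96 < 125), two triangles exist.

2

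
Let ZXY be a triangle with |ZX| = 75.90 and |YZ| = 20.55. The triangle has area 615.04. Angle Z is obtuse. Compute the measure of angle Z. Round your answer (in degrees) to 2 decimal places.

127.94

From area = ½·|YZ|·|ZX|·sin Z, we get sin Z = 2·area/(|YZ|·|ZX|) ≈ 0.78864.
Taking the obtuse solution, ∠Z ≈ 127.94°.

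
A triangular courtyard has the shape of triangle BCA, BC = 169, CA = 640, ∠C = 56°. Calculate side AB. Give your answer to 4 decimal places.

563.2019

By the law of cosines, AB² = BC² + CA² − 2·BC·CA·cos C = 3.172e+05, so AB ≈ 563.2.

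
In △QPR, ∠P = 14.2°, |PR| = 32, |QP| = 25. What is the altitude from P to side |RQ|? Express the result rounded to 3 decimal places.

19.835

By the law of cosines, |RQ|² = |QP|² + |PR|² − 2·|QP|·|PR|·cos P = 97.887, so |RQ| ≈ 9.8938.
Area = ½·|QP|·|PR|·sin P ≈ 98.123.
The altitude from P has length 2·area/|RQ| ≈ 19.835.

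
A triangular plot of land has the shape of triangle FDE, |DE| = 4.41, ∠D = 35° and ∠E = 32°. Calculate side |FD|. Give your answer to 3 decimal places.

The third angle is ∠F = 180° − ∠D − ∠E = 113.00°.
Law of sines: |FD| = |DE|·sin E/sin F ≈ 2.5388.

2.539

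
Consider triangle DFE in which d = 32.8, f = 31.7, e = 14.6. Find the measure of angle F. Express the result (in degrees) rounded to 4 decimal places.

By the law of cosines, cos F = (e² + d² − f²) / (2·e·d) ≈ 0.29664, so ∠F ≈ 72.74°.

∠F ≈ 72.7441°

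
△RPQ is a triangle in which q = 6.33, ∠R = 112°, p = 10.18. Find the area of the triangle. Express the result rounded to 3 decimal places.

Area = ½·p·q·sin R ≈ 29.874.

29.874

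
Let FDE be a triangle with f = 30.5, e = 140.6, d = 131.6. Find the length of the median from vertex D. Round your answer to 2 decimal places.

77.59

Median from D: ½√(2·e² + 2·f² − d²) ≈ 77.587.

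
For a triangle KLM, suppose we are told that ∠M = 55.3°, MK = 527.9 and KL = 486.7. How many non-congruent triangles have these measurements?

2

MK·sin M = 527.9·sin(55.3°) ≈ 434.
Since MK sin M < KL < MK (434 < 486.7 < 527.9), two triangles exist.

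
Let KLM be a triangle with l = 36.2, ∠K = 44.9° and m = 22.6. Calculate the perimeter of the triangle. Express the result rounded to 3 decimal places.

84.533

By the law of cosines, k² = l² + m² − 2·l·m·cos K = 662.19, so k ≈ 25.733.
Semiperimeter s = (25.733+36.2+22.6)/2 = 42.266.
Perimeter = 25.733 + 36.2 + 22.6 = 84.533.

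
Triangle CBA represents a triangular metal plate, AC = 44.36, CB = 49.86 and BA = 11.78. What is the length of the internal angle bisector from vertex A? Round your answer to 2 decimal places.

t_A ≈ 10.51

By the law of cosines, cos A = (BA² + AC² − CB²) / (2·BA·AC) ≈ -0.36306, so ∠A ≈ 111.29°.
The bisector from A has length 2·BA·AC·cos(∠A/2)/(BA+AC) ≈ 10.506.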